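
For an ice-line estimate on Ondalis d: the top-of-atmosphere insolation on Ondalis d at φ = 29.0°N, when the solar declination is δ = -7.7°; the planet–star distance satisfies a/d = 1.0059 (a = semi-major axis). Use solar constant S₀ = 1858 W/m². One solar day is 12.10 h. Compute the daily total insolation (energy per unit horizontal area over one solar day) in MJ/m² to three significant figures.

cos H₀ = −tan(+29.0°) tan(-7.700°) = 0.0749, H₀ = 1.4958 rad.
Bracket: H₀ sin φ sin δ + cos φ cos δ sin H₀ = 1.4958×0.48481×-0.13399 + 0.87462×0.99098×0.99719 = -0.097167 + 0.864295 = 0.767128.
Inverse-square distance factor (a/d)² = 1.0059² = 1.011835.
Q̄ = (S₀/π) × 1.011835 × [bracket] = (1858/π) × 1.011835 × 0.767128 = 459.06 W/m².
Daily total = Q̄ × 12.10 h × 3600 s/h = 459.06 × 12.10 × 3600 / 10⁶ = 20.00 MJ/m².

20.0 MJ/m²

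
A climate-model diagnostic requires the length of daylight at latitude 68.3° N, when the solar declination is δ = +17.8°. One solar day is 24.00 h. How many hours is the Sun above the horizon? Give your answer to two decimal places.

cos h₀ = −tan ϕ · tan δ = −tan(+68.3°) × tan(+17.800°) = -0.8068, so h₀ = 2.5095 rad = 143.78°.
Daylight = 2h₀/(2π) × 24.00 h = (2.5095/π) × 24.00 = 19.17 h.

19.17 h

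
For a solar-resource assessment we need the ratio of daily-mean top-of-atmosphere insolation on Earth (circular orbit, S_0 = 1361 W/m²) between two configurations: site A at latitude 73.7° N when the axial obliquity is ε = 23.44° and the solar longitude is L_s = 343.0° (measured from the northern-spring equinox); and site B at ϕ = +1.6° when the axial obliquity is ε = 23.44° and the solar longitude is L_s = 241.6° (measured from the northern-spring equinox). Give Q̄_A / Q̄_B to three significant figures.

— Configuration A (ϕ=+73.7°):
Solar declination: sin δ = sin ε · sin L_s = sin 23.44° × sin 343.0° = -0.11630, so δ = -6.679°.
cos h₀ = −tan(+73.7°) tan(-6.679°) = 0.4004, h₀ = 1.1588 rad.
Bracket: h₀ sin ϕ sin δ + cos ϕ cos δ sin h₀ = 1.1588×0.95981×-0.11630 + 0.28067×0.99321×0.91632 = -0.129352 + 0.255437 = 0.126085.
Q̄ = (S_0/π) × [bracket] = (1361/π) × 0.126085 = 54.623 W/m².
— Configuration B (ϕ=+1.6°):
Solar declination: sin δ = sin ε · sin L_s = sin 23.44° × sin 241.6° = -0.34991, so δ = -20.482°.
cos h₀ = −tan(+1.6°) tan(-20.482°) = 0.0104, h₀ = 1.5604 rad.
Bracket: h₀ sin ϕ sin δ + cos ϕ cos δ sin h₀ = 1.5604×0.02792×-0.34991 + 0.99961×0.93678×0.99995 = -0.015244 + 0.936368 = 0.921124.
Q̄ = (S_0/π) × [bracket] = (1361/π) × 0.921124 = 399.05 W/m².
Ratio Q̄_A / Q̄_B = 54.623 / 399.05 = 0.1369.

Q̄_A / Q̄_B ≈ 0.137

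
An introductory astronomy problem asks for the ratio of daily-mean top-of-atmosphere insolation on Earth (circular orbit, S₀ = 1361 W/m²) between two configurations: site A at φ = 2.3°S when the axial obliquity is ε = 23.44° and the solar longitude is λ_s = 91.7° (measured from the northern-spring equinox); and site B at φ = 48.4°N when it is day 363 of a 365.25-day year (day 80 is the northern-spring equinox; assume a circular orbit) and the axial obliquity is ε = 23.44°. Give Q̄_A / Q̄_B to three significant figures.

— Configuration A (φ=-2.3°):
Solar declination: sin δ = sin ε · sin λ_s = sin 23.44° × sin 91.7° = 0.39761, so δ = +23.429°.
cos H₀ = −tan(-2.3°) tan(+23.429°) = 0.0174, H₀ = 1.5534 rad.
Bracket: H₀ sin φ sin δ + cos φ cos δ sin H₀ = 1.5534×-0.04013×0.39761 + 0.99919×0.91755×0.99985 = -0.024786 + 0.916669 = 0.891883.
Q̄ = (S₀/π) × [bracket] = (1361/π) × 0.891883 = 386.38 W/m².
— Configuration B (φ=+48.4°):
Solar longitude: λ_s = 360° × (363 − 80)/365.25 = 278.932°.
sin δ = sin 23.44° × sin 278.932° = -0.39296, so δ = -23.139°.
cos H₀ = −tan(+48.4°) tan(-23.139°) = 0.4813, H₀ = 1.0686 rad.
Bracket: H₀ sin φ sin δ + cos φ cos δ sin H₀ = 1.0686×0.74780×-0.39296 + 0.66393×0.91955×0.87654 = -0.314014 + 0.535142 = 0.221128.
Q̄ = (S₀/π) × [bracket] = (1361/π) × 0.221128 = 95.797 W/m².
Ratio Q̄_A / Q̄_B = 386.38 / 95.797 = 4.033.

Q̄_A / Q̄_B ≈ 4.03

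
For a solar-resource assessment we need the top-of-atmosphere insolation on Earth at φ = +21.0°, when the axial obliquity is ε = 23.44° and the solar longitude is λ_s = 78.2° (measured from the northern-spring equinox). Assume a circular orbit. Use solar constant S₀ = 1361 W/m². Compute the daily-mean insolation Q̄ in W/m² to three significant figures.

Q̄ ≈ 472 W/m²

Solar declination: sin δ = sin ε · sin λ_s = sin 23.44° × sin 78.2° = 0.38938, so δ = +22.916°.
cos H₀ = −tan(+21.0°) tan(+22.916°) = -0.1623, H₀ = 1.7338 rad.
Bracket: H₀ sin φ sin δ + cos φ cos δ sin H₀ = 1.7338×0.35837×0.38938 + 0.93358×0.92108×0.98675 = 0.241938 + 0.848508 = 1.090446.
Q̄ = (S₀/π) × [bracket] = (1361/π) × 1.090446 = 472.4 W/m².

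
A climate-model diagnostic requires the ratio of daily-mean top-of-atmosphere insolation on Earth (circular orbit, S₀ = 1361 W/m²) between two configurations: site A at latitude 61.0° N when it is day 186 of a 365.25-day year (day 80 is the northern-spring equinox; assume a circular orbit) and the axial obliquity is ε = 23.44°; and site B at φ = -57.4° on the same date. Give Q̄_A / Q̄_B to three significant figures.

Q̄_A / Q̄_B ≈ 11.4

— Configuration A (φ=+61.0°):
Solar longitude: λ_s = 360° × (186 − 80)/365.25 = 104.476°.
sin δ = sin 23.44° × sin 104.476° = 0.38516, so δ = +22.654°.
cos H₀ = −tan(+61.0°) tan(+22.654°) = -0.7529, H₀ = 2.4233 rad.
Bracket: H₀ sin φ sin δ + cos φ cos δ sin H₀ = 2.4233×0.87462×0.38516 + 0.48481×0.92285×0.65810 = 0.816334 + 0.294438 = 1.110772.
Q̄ = (S₀/π) × [bracket] = (1361/π) × 1.110772 = 481.21 W/m².
— Configuration B (φ=-57.4°):
cos H₀ = −tan(-57.4°) tan(+22.654°) = 0.6526, H₀ = 0.8598 rad.
Bracket: H₀ sin φ sin δ + cos φ cos δ sin H₀ = 0.8598×-0.84245×0.38516 + 0.53877×0.92285×0.75770 = -0.278986 + 0.376731 = 0.097745.
Q̄ = (S₀/π) × [bracket] = (1361/π) × 0.097745 = 42.345 W/m².
Ratio Q̄_A / Q̄_B = 481.21 / 42.345 = 11.36.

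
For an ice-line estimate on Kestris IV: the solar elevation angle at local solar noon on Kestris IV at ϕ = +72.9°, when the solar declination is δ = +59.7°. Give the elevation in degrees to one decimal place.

At local noon the hour angle is zero, so the zenith angle equals |ϕ − δ| = |+72.9° − (+59.700°)| = 13.200°.
Elevation = 90° − 13.200° = 76.8°.

76.8°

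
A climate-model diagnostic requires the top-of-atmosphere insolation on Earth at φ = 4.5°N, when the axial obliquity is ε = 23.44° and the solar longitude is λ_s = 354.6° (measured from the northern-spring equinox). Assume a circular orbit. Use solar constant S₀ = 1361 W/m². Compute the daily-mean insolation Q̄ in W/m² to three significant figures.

Solar declination: sin δ = sin ε · sin λ_s = sin 23.44° × sin 354.6° = -0.03744, so δ = -2.145°.
cos H₀ = −tan(+4.5°) tan(-2.145°) = 0.0029, H₀ = 1.5678 rad.
Bracket: H₀ sin φ sin δ + cos φ cos δ sin H₀ = 1.5678×0.07846×-0.03744 + 0.99692×0.99930×1.00000 = -0.004605 + 0.996222 = 0.991617.
Q̄ = (S₀/π) × [bracket] = (1361/π) × 0.991617 = 429.6 W/m².

Q̄ ≈ 430 W/m²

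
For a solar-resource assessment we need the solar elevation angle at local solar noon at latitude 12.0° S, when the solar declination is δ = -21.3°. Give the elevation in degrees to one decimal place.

At local noon the hour angle is zero, so the zenith angle equals |φ − δ| = |-12.0° − (-21.300°)| = 9.300°.
Elevation = 90° − 9.300° = 80.7°.

80.7°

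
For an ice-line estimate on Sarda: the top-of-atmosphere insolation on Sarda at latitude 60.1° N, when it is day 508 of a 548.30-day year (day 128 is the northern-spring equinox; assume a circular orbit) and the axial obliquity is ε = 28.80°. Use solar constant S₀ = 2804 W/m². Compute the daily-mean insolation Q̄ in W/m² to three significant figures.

Q̄ ≈ 15.8 W/m²

Solar longitude: λ_s = 360° × (508 − 128)/548.30 = 249.498°.
sin δ = sin 28.80° × sin 249.498° = -0.45124, so δ = -26.823°.
cos H₀ = −tan(+60.1°) tan(-26.823°) = 0.8793, H₀ = 0.4963 rad.
Bracket: H₀ sin φ sin δ + cos φ cos δ sin H₀ = 0.4963×0.86690×-0.45124 + 0.49849×0.89240×0.47618 = -0.194143 + 0.211830 = 0.017687.
Q̄ = (S₀/π) × [bracket] = (2804/π) × 0.017687 = 15.79 W/m².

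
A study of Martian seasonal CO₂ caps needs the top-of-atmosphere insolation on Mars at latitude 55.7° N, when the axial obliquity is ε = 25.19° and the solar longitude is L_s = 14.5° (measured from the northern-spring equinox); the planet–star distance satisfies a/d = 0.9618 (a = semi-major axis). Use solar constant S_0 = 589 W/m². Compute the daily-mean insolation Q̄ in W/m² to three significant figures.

Q̄ ≈ 122 W/m²

Solar declination: sin δ = sin ε · sin L_s = sin 25.19° × sin 14.5° = 0.10657, so δ = +6.117°.
cos h₀ = −tan(+55.7°) tan(+6.117°) = -0.1571, h₀ = 1.7286 rad.
Bracket: h₀ sin ϕ sin δ + cos ϕ cos δ sin h₀ = 1.7286×0.82610×0.10657 + 0.56353×0.99431×0.98758 = 0.152182 + 0.553364 = 0.705546.
Inverse-square distance factor (a/d)² = 0.9618² = 0.925059.
Q̄ = (S_0/π) × 0.925059 × [bracket] = (589/π) × 0.925059 × 0.705546 = 122.4 W/m².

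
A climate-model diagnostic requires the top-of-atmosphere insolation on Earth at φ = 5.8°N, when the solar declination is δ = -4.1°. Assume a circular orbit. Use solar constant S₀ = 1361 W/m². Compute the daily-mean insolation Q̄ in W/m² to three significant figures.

cos H₀ = −tan(+5.8°) tan(-4.100°) = 0.0073, H₀ = 1.5635 rad.
Bracket: H₀ sin φ sin δ + cos φ cos δ sin H₀ = 1.5635×0.10106×-0.07150 + 0.99488×0.99744×0.99997 = -0.011298 + 0.992303 = 0.981005.
Q̄ = (S₀/π) × [bracket] = (1361/π) × 0.981005 = 425.0 W/m².

Q̄ ≈ 425 W/m²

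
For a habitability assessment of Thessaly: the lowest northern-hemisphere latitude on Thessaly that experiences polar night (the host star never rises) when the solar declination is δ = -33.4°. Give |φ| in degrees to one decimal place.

|φ| = 56.6°

Polar night requires cos H₀ = −tan φ tan δ ≥ 1, i.e. tan φ tan δ ≤ −1.
The boundary is |tan φ| · |tan δ| = 1, so |φ| = 90° − |δ| = 90° − 33.4° = 56.6° in the northern hemisphere.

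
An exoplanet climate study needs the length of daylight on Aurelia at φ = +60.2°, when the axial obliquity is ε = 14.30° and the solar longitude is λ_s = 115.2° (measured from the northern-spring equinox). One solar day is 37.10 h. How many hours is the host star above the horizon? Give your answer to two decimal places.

Solar declination: sin δ = sin ε · sin λ_s = sin 14.30° × sin 115.2° = 0.22349, so δ = +12.914°.
cos H₀ = −tan φ · tan δ = −tan(+60.2°) × tan(+12.914°) = -0.4004, so H₀ = 1.9827 rad = 113.60°.
Daylight = 2H₀/(2π) × 37.10 h = (1.9827/π) × 37.10 = 23.41 h.

23.41 h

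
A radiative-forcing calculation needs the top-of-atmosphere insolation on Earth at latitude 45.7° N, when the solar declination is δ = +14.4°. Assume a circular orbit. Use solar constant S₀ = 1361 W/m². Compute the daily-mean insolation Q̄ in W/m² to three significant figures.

cos H₀ = −tan(+45.7°) tan(+14.400°) = -0.2631, H₀ = 1.8370 rad.
Bracket: H₀ sin φ sin δ + cos φ cos δ sin H₀ = 1.8370×0.71569×0.24869 + 0.69842×0.96858×0.96477 = 0.326958 + 0.652643 = 0.979601.
Q̄ = (S₀/π) × [bracket] = (1361/π) × 0.979601 = 424.4 W/m².

Q̄ ≈ 424 W/m²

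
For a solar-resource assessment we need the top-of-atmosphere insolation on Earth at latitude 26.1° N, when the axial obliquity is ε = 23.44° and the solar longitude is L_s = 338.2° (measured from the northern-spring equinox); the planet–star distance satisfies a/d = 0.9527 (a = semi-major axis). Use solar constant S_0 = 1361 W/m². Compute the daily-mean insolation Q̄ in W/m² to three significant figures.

Q̄ ≈ 310 W/m²

Solar declination: sin δ = sin ε · sin L_s = sin 23.44° × sin 338.2° = -0.14773, so δ = -8.495°.
cos h₀ = −tan(+26.1°) tan(-8.495°) = 0.0732, h₀ = 1.4976 rad.
Bracket: h₀ sin ϕ sin δ + cos ϕ cos δ sin h₀ = 1.4976×0.43994×-0.14773 + 0.89803×0.98903×0.99732 = -0.097333 + 0.885798 = 0.788465.
Inverse-square distance factor (a/d)² = 0.9527² = 0.907637.
Q̄ = (S_0/π) × 0.907637 × [bracket] = (1361/π) × 0.907637 × 0.788465 = 310.0 W/m².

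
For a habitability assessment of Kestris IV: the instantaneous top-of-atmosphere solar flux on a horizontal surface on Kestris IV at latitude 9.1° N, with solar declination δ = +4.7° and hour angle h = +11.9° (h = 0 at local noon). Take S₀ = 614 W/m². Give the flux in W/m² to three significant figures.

cos θ_z = sin φ sin δ + cos φ cos δ cos h = 0.012959 + 0.962944 = 0.975903.
Flux = S₀ · cos θ_z = 614 × 0.975903 = 599.2 W/m².

599 W/m²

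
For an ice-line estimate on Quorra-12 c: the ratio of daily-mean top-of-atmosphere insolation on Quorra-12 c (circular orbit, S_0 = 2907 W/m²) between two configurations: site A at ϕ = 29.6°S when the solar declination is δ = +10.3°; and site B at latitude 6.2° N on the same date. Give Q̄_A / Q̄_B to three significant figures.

— Configuration A (ϕ=-29.6°):
cos h₀ = −tan(-29.6°) tan(+10.300°) = 0.1032, h₀ = 1.4674 rad.
Bracket: h₀ sin ϕ sin δ + cos ϕ cos δ sin h₀ = 1.4674×-0.49394×0.17880 + 0.86949×0.98389×0.99466 = -0.129596 + 0.850914 = 0.721318.
Q̄ = (S_0/π) × [bracket] = (2907/π) × 0.721318 = 667.45 W/m².
— Configuration B (ϕ=+6.2°):
cos h₀ = −tan(+6.2°) tan(+10.300°) = -0.0197, h₀ = 1.5905 rad.
Bracket: h₀ sin ϕ sin δ + cos ϕ cos δ sin h₀ = 1.5905×0.10800×0.17880 + 0.99415×0.98389×0.99981 = 0.030713 + 0.977948 = 1.008661.
Q̄ = (S_0/π) × [bracket] = (2907/π) × 1.008661 = 933.34 W/m².
Ratio Q̄_A / Q̄_B = 667.45 / 933.34 = 0.7151.

Q̄_A / Q̄_B ≈ 0.715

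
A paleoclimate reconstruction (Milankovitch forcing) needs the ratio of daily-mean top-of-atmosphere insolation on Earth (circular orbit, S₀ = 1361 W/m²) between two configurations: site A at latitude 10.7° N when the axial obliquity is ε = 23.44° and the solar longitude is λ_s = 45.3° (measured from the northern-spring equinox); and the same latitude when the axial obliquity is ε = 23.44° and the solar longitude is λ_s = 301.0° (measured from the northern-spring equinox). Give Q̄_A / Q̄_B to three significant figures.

— Configuration A (φ=+10.7°):
Solar declination: sin δ = sin ε · sin λ_s = sin 23.44° × sin 45.3° = 0.28275, so δ = +16.424°.
cos H₀ = −tan(+10.7°) tan(+16.424°) = -0.0557, H₀ = 1.6265 rad.
Bracket: H₀ sin φ sin δ + cos φ cos δ sin H₀ = 1.6265×0.18567×0.28275 + 0.98261×0.95919×0.99845 = 0.085388 + 0.941049 = 1.026437.
Q̄ = (S₀/π) × [bracket] = (1361/π) × 1.026437 = 444.67 W/m².
— Configuration B (φ=+10.7°):
Solar declination: sin δ = sin ε · sin λ_s = sin 23.44° × sin 301.0° = -0.34097, so δ = -19.936°.
cos H₀ = −tan(+10.7°) tan(-19.936°) = 0.0685, H₀ = 1.5022 rad.
Bracket: H₀ sin φ sin δ + cos φ cos δ sin H₀ = 1.5022×0.18567×-0.34097 + 0.98261×0.94007×0.99765 = -0.095101 + 0.921551 = 0.826450.
Q̄ = (S₀/π) × [bracket] = (1361/π) × 0.826450 = 358.03 W/m².
Ratio Q̄_A / Q̄_B = 444.67 / 358.03 = 1.242.

Q̄_A / Q̄_B ≈ 1.24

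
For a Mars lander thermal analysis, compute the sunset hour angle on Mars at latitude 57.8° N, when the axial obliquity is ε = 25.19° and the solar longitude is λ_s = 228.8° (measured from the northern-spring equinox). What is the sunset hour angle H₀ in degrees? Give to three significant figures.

Solar declination: sin δ = sin ε · sin λ_s = sin 25.19° × sin 228.8° = -0.32024, so δ = -18.678°.
cos H₀ = −tan φ · tan δ = −tan(+57.8°) × tan(-18.678°) = 0.5368, so H₀ = 1.0041 rad = 57.53°.

H₀ = 57.5°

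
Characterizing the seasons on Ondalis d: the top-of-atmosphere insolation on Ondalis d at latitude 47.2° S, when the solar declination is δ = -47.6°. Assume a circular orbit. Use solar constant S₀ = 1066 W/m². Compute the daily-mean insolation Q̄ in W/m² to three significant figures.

cos H₀ = −tan(-47.2°) tan(-47.600°) = -1.1826 ≤ −1 ⇒ polar day, H₀ = π.
Bracket: H₀ sin φ sin δ + cos φ cos δ sin H₀ = 3.1416×-0.73373×-0.73846 + 0.67944×0.67430×0.00000 = 1.702214 + 0.000000 = 1.702214.
Q̄ = (S₀/π) × [bracket] = (1066/π) × 1.702214 = 577.6 W/m².

Q̄ ≈ 578 W/m²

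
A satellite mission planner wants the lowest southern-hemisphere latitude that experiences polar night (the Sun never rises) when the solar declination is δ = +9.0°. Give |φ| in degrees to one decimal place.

Polar night requires cos H₀ = −tan φ tan δ ≥ 1, i.e. tan φ tan δ ≤ −1.
The boundary is |tan φ| · |tan δ| = 1, so |φ| = 90° − |δ| = 90° − 9.0° = 81.0° in the southern hemisphere.

|φ| = 81.0°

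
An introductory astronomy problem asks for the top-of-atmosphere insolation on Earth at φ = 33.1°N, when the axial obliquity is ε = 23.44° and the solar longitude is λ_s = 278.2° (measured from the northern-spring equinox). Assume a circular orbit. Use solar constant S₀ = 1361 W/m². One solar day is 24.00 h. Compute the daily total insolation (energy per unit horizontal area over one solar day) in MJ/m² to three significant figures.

17.3 MJ/m²

Solar declination: sin δ = sin ε · sin λ_s = sin 23.44° × sin 278.2° = -0.39372, so δ = -23.186°.
cos H₀ = −tan(+33.1°) tan(-23.186°) = 0.2792, H₀ = 1.2878 rad.
Bracket: H₀ sin φ sin δ + cos φ cos δ sin H₀ = 1.2878×0.54610×-0.39372 + 0.83772×0.91923×0.96023 = -0.276891 + 0.739432 = 0.462541.
Q̄ = (S₀/π) × [bracket] = (1361/π) × 0.462541 = 200.38 W/m².
Daily total = Q̄ × 24.00 h × 3600 s/h = 200.38 × 24.00 × 3600 / 10⁶ = 17.31 MJ/m².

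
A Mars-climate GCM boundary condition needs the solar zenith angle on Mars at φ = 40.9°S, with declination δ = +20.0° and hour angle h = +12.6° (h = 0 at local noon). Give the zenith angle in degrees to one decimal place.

θ_z = 62.0°

cos θ_z = sin φ sin δ + cos φ cos δ cos h = -0.223935 + 0.693164 = 0.469229.
θ_z = arccos(0.469229) = 62.0°.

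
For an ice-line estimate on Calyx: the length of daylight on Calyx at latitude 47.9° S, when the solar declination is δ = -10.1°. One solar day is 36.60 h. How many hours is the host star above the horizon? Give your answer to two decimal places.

20.61 h

cos H₀ = −tan φ · tan δ = −tan(-47.9°) × tan(-10.100°) = -0.1971, so H₀ = 1.7692 rad = 101.37°.
Daylight = 2H₀/(2π) × 36.60 h = (1.7692/π) × 36.60 = 20.61 h.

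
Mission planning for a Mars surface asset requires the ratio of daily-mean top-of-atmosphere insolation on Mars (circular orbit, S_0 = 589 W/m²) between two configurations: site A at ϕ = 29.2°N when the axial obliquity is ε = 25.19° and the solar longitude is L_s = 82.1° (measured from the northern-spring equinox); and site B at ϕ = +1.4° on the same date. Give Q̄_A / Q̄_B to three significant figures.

— Configuration A (ϕ=+29.2°):
Solar declination: sin δ = sin ε · sin L_s = sin 25.19° × sin 82.1° = 0.42158, so δ = +24.935°.
cos h₀ = −tan(+29.2°) tan(+24.935°) = -0.2598, h₀ = 1.8336 rad.
Bracket: h₀ sin ϕ sin δ + cos ϕ cos δ sin h₀ = 1.8336×0.48786×0.42158 + 0.87292×0.90679×0.96565 = 0.377120 + 0.764365 = 1.141485.
Q̄ = (S_0/π) × [bracket] = (589/π) × 1.141485 = 214.01 W/m².
— Configuration B (ϕ=+1.4°):
cos h₀ = −tan(+1.4°) tan(+24.935°) = -0.0114, h₀ = 1.5822 rad.
Bracket: h₀ sin ϕ sin δ + cos ϕ cos δ sin h₀ = 1.5822×0.02443×0.42158 + 0.99970×0.90679×0.99994 = 0.016295 + 0.906464 = 0.922759.
Q̄ = (S_0/π) × [bracket] = (589/π) × 0.922759 = 173.00 W/m².
Ratio Q̄_A / Q̄_B = 214.01 / 173.00 = 1.237.

Q̄_A / Q̄_B ≈ 1.24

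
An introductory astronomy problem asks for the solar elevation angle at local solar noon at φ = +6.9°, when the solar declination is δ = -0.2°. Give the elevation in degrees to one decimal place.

At local noon the hour angle is zero, so the zenith angle equals |φ − δ| = |+6.9° − (-0.200°)| = 7.100°.
Elevation = 90° − 7.100° = 82.9°.

82.9°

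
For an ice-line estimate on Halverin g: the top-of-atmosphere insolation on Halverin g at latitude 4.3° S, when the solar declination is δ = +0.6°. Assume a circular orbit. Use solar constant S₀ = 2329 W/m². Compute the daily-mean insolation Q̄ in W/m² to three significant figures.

Q̄ ≈ 738 W/m²

cos H₀ = −tan(-4.3°) tan(+0.600°) = 0.0008, H₀ = 1.5700 rad.
Bracket: H₀ sin φ sin δ + cos φ cos δ sin H₀ = 1.5700×-0.07498×0.01047 + 0.99719×0.99995×1.00000 = -0.001233 + 0.997140 = 0.995907.
Q̄ = (S₀/π) × [bracket] = (2329/π) × 0.995907 = 738.3 W/m².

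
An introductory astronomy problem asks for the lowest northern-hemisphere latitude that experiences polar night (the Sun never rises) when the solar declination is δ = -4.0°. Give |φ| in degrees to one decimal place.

Polar night requires cos H₀ = −tan φ tan δ ≥ 1, i.e. tan φ tan δ ≤ −1.
The boundary is |tan φ| · |tan δ| = 1, so |φ| = 90° − |δ| = 90° − 4.0° = 86.0° in the northern hemisphere.

|φ| = 86.0°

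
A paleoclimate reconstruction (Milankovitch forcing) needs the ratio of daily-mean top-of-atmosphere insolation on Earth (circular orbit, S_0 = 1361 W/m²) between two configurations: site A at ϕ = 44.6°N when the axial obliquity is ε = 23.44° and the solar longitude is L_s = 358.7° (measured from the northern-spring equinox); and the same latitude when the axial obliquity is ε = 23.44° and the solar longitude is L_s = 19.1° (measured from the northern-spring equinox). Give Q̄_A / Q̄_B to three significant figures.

Q̄_A / Q̄_B ≈ 0.821

— Configuration A (ϕ=+44.6°):
Solar declination: sin δ = sin ε · sin L_s = sin 23.44° × sin 358.7° = -0.00902, so δ = -0.517°.
cos h₀ = −tan(+44.6°) tan(-0.517°) = 0.0089, h₀ = 1.5619 rad.
Bracket: h₀ sin ϕ sin δ + cos ϕ cos δ sin h₀ = 1.5619×0.70215×-0.00902 + 0.71203×0.99996×0.99996 = -0.009892 + 0.711973 = 0.702081.
Q̄ = (S_0/π) × [bracket] = (1361/π) × 0.702081 = 304.16 W/m².
— Configuration B (ϕ=+44.6°):
Solar declination: sin δ = sin ε · sin L_s = sin 23.44° × sin 19.1° = 0.13016, so δ = +7.479°.
cos h₀ = −tan(+44.6°) tan(+7.479°) = -0.1295, h₀ = 1.7006 rad.
Bracket: h₀ sin ϕ sin δ + cos ϕ cos δ sin h₀ = 1.7006×0.70215×0.13016 + 0.71203×0.99149×0.99158 = 0.155421 + 0.700026 = 0.855447.
Q̄ = (S_0/π) × [bracket] = (1361/π) × 0.855447 = 370.60 W/m².
Ratio Q̄_A / Q̄_B = 304.16 / 370.60 = 0.8207.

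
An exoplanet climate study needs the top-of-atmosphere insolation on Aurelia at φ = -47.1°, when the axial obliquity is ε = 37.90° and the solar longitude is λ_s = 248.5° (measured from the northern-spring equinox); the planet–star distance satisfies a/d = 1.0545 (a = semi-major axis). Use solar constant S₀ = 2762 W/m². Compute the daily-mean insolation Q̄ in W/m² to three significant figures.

Solar declination: sin δ = sin ε · sin λ_s = sin 37.90° × sin 248.5° = -0.57154, so δ = -34.858°.
cos H₀ = −tan(-47.1°) tan(-34.858°) = -0.7495, H₀ = 2.4182 rad.
Bracket: H₀ sin φ sin δ + cos φ cos δ sin H₀ = 2.4182×-0.73254×-0.57154 + 0.68072×0.82057×0.66196 = 1.012442 + 0.369757 = 1.382199.
Inverse-square distance factor (a/d)² = 1.0545² = 1.111970.
Q̄ = (S₀/π) × 1.111970 × [bracket] = (2762/π) × 1.111970 × 1.382199 = 1351 W/m².

Q̄ ≈ 1.35e+03 W/m²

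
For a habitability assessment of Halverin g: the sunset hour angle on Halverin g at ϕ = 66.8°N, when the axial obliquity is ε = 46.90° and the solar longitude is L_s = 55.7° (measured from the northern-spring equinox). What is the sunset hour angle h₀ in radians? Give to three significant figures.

h₀ = 3.14 rad

Solar declination: sin δ = sin ε · sin L_s = sin 46.90° × sin 55.7° = 0.60319, so δ = +37.098°.
Sunrise equation: cos h₀ = −tan ϕ · tan δ = -1.7645 ≤ −1, so the host star never sets (polar day) and h₀ = π.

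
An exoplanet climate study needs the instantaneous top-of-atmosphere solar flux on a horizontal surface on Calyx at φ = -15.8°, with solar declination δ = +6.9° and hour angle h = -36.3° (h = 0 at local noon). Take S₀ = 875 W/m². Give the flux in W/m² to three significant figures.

cos θ_z = sin φ sin δ + cos φ cos δ cos h = -0.032711 + 0.769862 = 0.737151.
Flux = S₀ · cos θ_z = 875 × 0.737151 = 645.0 W/m².

645 W/m²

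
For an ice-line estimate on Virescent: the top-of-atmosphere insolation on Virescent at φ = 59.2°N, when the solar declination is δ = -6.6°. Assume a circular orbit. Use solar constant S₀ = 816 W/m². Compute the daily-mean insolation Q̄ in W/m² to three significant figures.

Q̄ ≈ 94.3 W/m²

cos H₀ = −tan(+59.2°) tan(-6.600°) = 0.1941, H₀ = 1.3755 rad.
Bracket: H₀ sin φ sin δ + cos φ cos δ sin H₀ = 1.3755×0.85896×-0.11494 + 0.51204×0.99337×0.98098 = -0.135802 + 0.498971 = 0.363169.
Q̄ = (S₀/π) × [bracket] = (816/π) × 0.363169 = 94.33 W/m².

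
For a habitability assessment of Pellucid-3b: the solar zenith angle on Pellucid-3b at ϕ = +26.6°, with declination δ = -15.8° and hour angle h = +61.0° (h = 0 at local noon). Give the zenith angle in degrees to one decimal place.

cos θ_z = sin ϕ sin δ + cos ϕ cos δ cos h = -0.121916 + 0.417116 = 0.295200.
θ_z = arccos(0.295200) = 72.8°.

θ_z = 72.8°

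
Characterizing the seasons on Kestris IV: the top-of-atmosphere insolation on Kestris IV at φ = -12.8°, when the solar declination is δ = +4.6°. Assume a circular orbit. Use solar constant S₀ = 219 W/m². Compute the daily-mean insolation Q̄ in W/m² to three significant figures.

cos H₀ = −tan(-12.8°) tan(+4.600°) = 0.0183, H₀ = 1.5525 rad.
Bracket: H₀ sin φ sin δ + cos φ cos δ sin H₀ = 1.5525×-0.22155×0.08020 + 0.97515×0.99678×0.99983 = -0.027585 + 0.971845 = 0.944260.
Q̄ = (S₀/π) × [bracket] = (219/π) × 0.944260 = 65.82 W/m².

Q̄ ≈ 65.8 W/m²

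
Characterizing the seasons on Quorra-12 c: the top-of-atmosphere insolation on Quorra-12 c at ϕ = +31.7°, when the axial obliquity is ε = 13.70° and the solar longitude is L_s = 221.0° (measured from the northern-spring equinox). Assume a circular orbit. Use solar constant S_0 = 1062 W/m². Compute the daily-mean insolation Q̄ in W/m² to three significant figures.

Solar declination: sin δ = sin ε · sin L_s = sin 13.70° × sin 221.0° = -0.15538, so δ = -8.939°.
cos h₀ = −tan(+31.7°) tan(-8.939°) = 0.0971, h₀ = 1.4735 rad.
Bracket: h₀ sin ϕ sin δ + cos ϕ cos δ sin h₀ = 1.4735×0.52547×-0.15538 + 0.85081×0.98785×0.99527 = -0.120308 + 0.836497 = 0.716189.
Q̄ = (S_0/π) × [bracket] = (1062/π) × 0.716189 = 242.1 W/m².

Q̄ ≈ 242 W/m²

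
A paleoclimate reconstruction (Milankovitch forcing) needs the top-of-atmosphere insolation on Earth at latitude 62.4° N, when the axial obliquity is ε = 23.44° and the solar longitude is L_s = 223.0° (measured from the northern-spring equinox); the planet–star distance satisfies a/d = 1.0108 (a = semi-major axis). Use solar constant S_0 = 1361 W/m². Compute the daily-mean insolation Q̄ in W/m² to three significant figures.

Q̄ ≈ 59.7 W/m²

Solar declination: sin δ = sin ε · sin L_s = sin 23.44° × sin 223.0° = -0.27129, so δ = -15.741°.
cos h₀ = −tan(+62.4°) tan(-15.741°) = 0.5392, h₀ = 1.0014 rad.
Bracket: h₀ sin ϕ sin δ + cos ϕ cos δ sin h₀ = 1.0014×0.88620×-0.27129 + 0.46330×0.96250×0.84221 = -0.240754 + 0.375564 = 0.134810.
Inverse-square distance factor (a/d)² = 1.0108² = 1.021717.
Q̄ = (S_0/π) × 1.021717 × [bracket] = (1361/π) × 1.021717 × 0.134810 = 59.67 W/m².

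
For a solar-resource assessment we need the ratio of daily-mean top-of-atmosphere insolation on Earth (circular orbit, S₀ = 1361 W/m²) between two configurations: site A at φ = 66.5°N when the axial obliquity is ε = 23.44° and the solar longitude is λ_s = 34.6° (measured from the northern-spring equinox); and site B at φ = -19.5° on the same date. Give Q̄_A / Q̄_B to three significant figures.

— Configuration A (φ=+66.5°):
Solar declination: sin δ = sin ε · sin λ_s = sin 23.44° × sin 34.6° = 0.22588, so δ = +13.055°.
cos H₀ = −tan(+66.5°) tan(+13.055°) = -0.5333, H₀ = 2.1333 rad.
Bracket: H₀ sin φ sin δ + cos φ cos δ sin H₀ = 2.1333×0.91706×0.22588 + 0.39875×0.97415×0.84594 = 0.441904 + 0.328599 = 0.770503.
Q̄ = (S₀/π) × [bracket] = (1361/π) × 0.770503 = 333.80 W/m².
— Configuration B (φ=-19.5°):
cos H₀ = −tan(-19.5°) tan(+13.055°) = 0.0821, H₀ = 1.4886 rad.
Bracket: H₀ sin φ sin δ + cos φ cos δ sin H₀ = 1.4886×-0.33381×0.22588 + 0.94264×0.97415×0.99662 = -0.112242 + 0.915169 = 0.802927.
Q̄ = (S₀/π) × [bracket] = (1361/π) × 0.802927 = 347.84 W/m².
Ratio Q̄_A / Q̄_B = 333.80 / 347.84 = 0.9596.

Q̄_A / Q̄_B ≈ 0.960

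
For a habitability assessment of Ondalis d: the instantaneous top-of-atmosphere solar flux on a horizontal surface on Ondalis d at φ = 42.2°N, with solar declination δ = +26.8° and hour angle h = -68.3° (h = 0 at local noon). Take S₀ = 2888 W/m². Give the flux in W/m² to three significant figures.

1.58e+03 W/m²

cos θ_z = sin φ sin δ + cos φ cos δ cos h = 0.302864 + 0.244488 = 0.547352.
Flux = S₀ · cos θ_z = 2888 × 0.547352 = 1581 W/m².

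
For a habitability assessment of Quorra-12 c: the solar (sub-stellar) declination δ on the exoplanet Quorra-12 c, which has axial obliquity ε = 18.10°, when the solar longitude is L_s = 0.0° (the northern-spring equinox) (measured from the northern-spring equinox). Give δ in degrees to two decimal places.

δ = +0.00°

sin δ = sin ε · sin L_s = sin 18.10° × sin 0.0° = 0.000000.
δ = arcsin(0.000000) = +0.00°.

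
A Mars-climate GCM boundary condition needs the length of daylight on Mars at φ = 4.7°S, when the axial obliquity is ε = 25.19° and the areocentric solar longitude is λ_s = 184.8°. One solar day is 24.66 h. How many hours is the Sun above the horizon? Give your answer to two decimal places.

12.35 h

sin δ = sin 25.19° × sin 184.8° = -0.03562, so δ = -2.041°.
cos H₀ = −tan φ · tan δ = −tan(-4.7°) × tan(-2.041°) = -0.0029, so H₀ = 1.5737 rad = 90.17°.
Daylight = 2H₀/(2π) × 24.66 h = (1.5737/π) × 24.66 = 12.35 h.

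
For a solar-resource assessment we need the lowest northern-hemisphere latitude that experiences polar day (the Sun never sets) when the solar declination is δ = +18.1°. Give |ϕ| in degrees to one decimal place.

|ϕ| = 71.9°

Polar day requires cos h₀ = −tan ϕ tan δ ≤ −1, i.e. tan ϕ tan δ ≥ 1.
The boundary is |tan ϕ| · |tan δ| = 1, so |ϕ| = 90° − |δ| = 90° − 18.1° = 71.9° in the northern hemisphere.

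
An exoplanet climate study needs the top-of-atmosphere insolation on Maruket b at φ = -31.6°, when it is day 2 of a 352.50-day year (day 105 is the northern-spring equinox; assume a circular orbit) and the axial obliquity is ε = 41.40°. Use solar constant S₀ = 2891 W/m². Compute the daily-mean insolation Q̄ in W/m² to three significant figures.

Q̄ ≈ 1.17e+03 W/m²

Solar longitude: λ_s = 360° × (2 − 105)/352.50 = -105.191°, i.e. -105.191° + 360° = 254.809°.
sin δ = sin 41.40° × sin 254.809° = -0.63820, so δ = -39.658°.
cos H₀ = −tan(-31.6°) tan(-39.658°) = -0.5100, H₀ = 2.1060 rad.
Bracket: H₀ sin φ sin δ + cos φ cos δ sin H₀ = 2.1060×-0.52399×-0.63820 + 0.85173×0.76987×0.86018 = 0.704268 + 0.564038 = 1.268306.
Q̄ = (S₀/π) × [bracket] = (2891/π) × 1.268306 = 1167 W/m².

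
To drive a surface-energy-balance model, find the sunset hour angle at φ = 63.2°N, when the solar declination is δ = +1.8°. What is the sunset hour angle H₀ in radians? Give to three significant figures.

cos H₀ = −tan φ · tan δ = −tan(+63.2°) × tan(+1.800°) = -0.0622, so H₀ = 1.6330 rad = 93.57°.

H₀ = 1.63 rad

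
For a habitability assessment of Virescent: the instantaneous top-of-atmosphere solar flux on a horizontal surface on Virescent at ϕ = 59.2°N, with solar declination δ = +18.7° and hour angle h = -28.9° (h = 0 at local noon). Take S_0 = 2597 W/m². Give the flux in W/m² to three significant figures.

1.82e+03 W/m²

cos θ_z = sin ϕ sin δ + cos ϕ cos δ cos h = 0.275394 + 0.424611 = 0.700005.
Flux = S_0 · cos θ_z = 2597 × 0.700005 = 1818 W/m².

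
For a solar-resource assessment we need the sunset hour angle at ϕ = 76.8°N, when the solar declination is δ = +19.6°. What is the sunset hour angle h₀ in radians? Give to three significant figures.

Sunrise equation: cos h₀ = −tan ϕ · tan δ = -1.5182 ≤ −1, so the Sun never sets (polar day) and h₀ = π.

h₀ = 3.14 rad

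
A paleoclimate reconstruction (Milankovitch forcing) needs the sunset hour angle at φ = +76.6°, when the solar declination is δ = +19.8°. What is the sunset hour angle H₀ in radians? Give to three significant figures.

H₀ = 3.14 rad

Sunrise equation: cos H₀ = −tan φ · tan δ = -1.5112 ≤ −1, so the Sun never sets (polar day) and H₀ = π.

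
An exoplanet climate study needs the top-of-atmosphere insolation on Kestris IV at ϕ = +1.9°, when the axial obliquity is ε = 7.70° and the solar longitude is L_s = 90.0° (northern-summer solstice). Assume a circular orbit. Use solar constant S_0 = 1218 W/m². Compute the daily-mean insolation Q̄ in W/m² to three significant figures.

Q̄ ≈ 387 W/m²

Solar declination: sin δ = sin ε · sin L_s = sin 7.70° × sin 90.0° = 0.13399, so δ = +7.700°.
cos h₀ = −tan(+1.9°) tan(+7.700°) = -0.0045, h₀ = 1.5753 rad.
Bracket: h₀ sin ϕ sin δ + cos ϕ cos δ sin h₀ = 1.5753×0.03316×0.13399 + 0.99945×0.99098×0.99999 = 0.006999 + 0.990425 = 0.997424.
Q̄ = (S_0/π) × [bracket] = (1218/π) × 0.997424 = 386.7 W/m².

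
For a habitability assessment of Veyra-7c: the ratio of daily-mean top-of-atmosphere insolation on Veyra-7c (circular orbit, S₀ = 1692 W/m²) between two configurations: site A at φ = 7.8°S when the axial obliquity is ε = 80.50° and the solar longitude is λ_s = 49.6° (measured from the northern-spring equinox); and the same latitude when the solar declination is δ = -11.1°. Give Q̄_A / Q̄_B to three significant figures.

Q̄_A / Q̄_B ≈ 0.495

— Configuration A (φ=-7.8°):
Solar declination: sin δ = sin ε · sin λ_s = sin 80.50° × sin 49.6° = 0.75109, so δ = +48.685°.
cos H₀ = −tan(-7.8°) tan(+48.685°) = 0.1558, H₀ = 1.4143 rad.
Bracket: H₀ sin φ sin δ + cos φ cos δ sin H₀ = 1.4143×-0.13572×0.75109 + 0.99075×0.66019×0.98778 = -0.144171 + 0.646090 = 0.501919.
Q̄ = (S₀/π) × [bracket] = (1692/π) × 0.501919 = 270.32 W/m².
— Configuration B (φ=-7.8°):
cos H₀ = −tan(-7.8°) tan(-11.100°) = -0.0269, H₀ = 1.5977 rad.
Bracket: H₀ sin φ sin δ + cos φ cos δ sin H₀ = 1.5977×-0.13572×-0.19252 + 0.99075×0.98129×0.99964 = 0.041746 + 0.971863 = 1.013609.
Q̄ = (S₀/π) × [bracket] = (1692/π) × 1.013609 = 545.91 W/m².
Ratio Q̄_A / Q̄_B = 270.32 / 545.91 = 0.4952.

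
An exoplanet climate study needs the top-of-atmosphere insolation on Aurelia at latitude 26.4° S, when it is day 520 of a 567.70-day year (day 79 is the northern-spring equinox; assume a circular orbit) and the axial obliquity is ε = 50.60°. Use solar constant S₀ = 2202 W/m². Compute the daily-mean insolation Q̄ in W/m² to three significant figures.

Solar longitude: λ_s = 360° × (520 − 79)/567.70 = 279.655°.
sin δ = sin 50.60° × sin 279.655° = -0.76179, so δ = -49.622°.
cos H₀ = −tan(-26.4°) tan(-49.622°) = -0.5837, H₀ = 2.1941 rad.
Bracket: H₀ sin φ sin δ + cos φ cos δ sin H₀ = 2.1941×-0.44464×-0.76179 + 0.89571×0.64783×0.81195 = 0.743191 + 0.471148 = 1.214339.
Q̄ = (S₀/π) × [bracket] = (2202/π) × 1.214339 = 851.2 W/m².

Q̄ ≈ 851 W/m²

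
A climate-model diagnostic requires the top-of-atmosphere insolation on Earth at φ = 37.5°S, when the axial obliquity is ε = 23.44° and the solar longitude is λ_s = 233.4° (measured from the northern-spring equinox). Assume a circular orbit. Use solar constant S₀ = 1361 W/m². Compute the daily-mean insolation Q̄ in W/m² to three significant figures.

Q̄ ≈ 469 W/m²

Solar declination: sin δ = sin ε · sin λ_s = sin 23.44° × sin 233.4° = -0.31935, so δ = -18.624°.
cos H₀ = −tan(-37.5°) tan(-18.624°) = -0.2586, H₀ = 1.8324 rad.
Bracket: H₀ sin φ sin δ + cos φ cos δ sin H₀ = 1.8324×-0.60876×-0.31935 + 0.79335×0.94764×0.96599 = 0.356232 + 0.726241 = 1.082473.
Q̄ = (S₀/π) × [bracket] = (1361/π) × 1.082473 = 468.9 W/m².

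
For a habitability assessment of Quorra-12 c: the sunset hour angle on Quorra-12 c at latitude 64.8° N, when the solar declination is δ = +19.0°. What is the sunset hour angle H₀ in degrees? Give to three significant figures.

cos H₀ = −tan φ · tan δ = −tan(+64.8°) × tan(+19.000°) = -0.7317, so H₀ = 2.3917 rad = 137.03°.

H₀ = 137°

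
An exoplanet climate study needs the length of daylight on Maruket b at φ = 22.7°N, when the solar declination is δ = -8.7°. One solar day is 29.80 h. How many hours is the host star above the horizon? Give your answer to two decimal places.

cos H₀ = −tan φ · tan δ = −tan(+22.7°) × tan(-8.700°) = 0.0640, so H₀ = 1.5067 rad = 86.33°.
Daylight = 2H₀/(2π) × 29.80 h = (1.5067/π) × 29.80 = 14.29 h.

14.29 h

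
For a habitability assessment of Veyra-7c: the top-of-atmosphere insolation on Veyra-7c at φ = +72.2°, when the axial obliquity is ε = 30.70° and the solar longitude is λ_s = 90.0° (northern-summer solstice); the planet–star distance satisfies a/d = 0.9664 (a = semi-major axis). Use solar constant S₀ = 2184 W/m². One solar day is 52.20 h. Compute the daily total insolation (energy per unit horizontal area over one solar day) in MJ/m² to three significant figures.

186 MJ/m²

Solar declination: sin δ = sin ε · sin λ_s = sin 30.70° × sin 90.0° = 0.51054, so δ = +30.700°.
cos H₀ = −tan(+72.2°) tan(+30.700°) = -1.8493 ≤ −1 ⇒ polar day, H₀ = π.
Bracket: H₀ sin φ sin δ + cos φ cos δ sin H₀ = 3.1416×0.95213×0.51054 + 0.30570×0.85985×0.00000 = 1.527133 + 0.000000 = 1.527133.
Inverse-square distance factor (a/d)² = 0.9664² = 0.933929.
Q̄ = (S₀/π) × 0.933929 × [bracket] = (2184/π) × 0.933929 × 1.527133 = 991.50 W/m².
Daily total = Q̄ × 52.20 h × 3600 s/h = 991.50 × 52.20 × 3600 / 10⁶ = 186.3 MJ/m².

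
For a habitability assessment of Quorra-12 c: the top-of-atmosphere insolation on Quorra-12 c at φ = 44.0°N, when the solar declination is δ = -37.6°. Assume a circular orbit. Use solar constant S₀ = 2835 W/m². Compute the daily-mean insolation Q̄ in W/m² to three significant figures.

cos H₀ = −tan(+44.0°) tan(-37.600°) = 0.7437, H₀ = 0.7322 rad.
Bracket: H₀ sin φ sin δ + cos φ cos δ sin H₀ = 0.7322×0.69466×-0.61015 + 0.71934×0.79229×0.66854 = -0.310341 + 0.381018 = 0.070677.
Q̄ = (S₀/π) × [bracket] = (2835/π) × 0.070677 = 63.78 W/m².

Q̄ ≈ 63.8 W/m²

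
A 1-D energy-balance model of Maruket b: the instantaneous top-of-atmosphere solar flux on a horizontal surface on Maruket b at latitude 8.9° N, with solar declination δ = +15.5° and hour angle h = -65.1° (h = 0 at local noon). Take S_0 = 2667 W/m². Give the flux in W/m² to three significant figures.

1.18e+03 W/m²

cos θ_z = sin ϕ sin δ + cos ϕ cos δ cos h = 0.041345 + 0.400838 = 0.442183.
Flux = S_0 · cos θ_z = 2667 × 0.442183 = 1179 W/m².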